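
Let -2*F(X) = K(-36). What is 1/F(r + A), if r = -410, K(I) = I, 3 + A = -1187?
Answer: 1/18 ≈ 0.055556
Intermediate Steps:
A = -1190 (A = -3 - 1187 = -1190)
F(X) = 18 (F(X) = -½*(-36) = 18)
1/F(r + A) = 1/18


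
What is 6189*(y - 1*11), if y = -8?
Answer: -117591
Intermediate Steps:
6189*(y - 1*11) = 6189*(-8 - 1*11) = 6189*(-8 - 11) = 6189*(-19) = -117591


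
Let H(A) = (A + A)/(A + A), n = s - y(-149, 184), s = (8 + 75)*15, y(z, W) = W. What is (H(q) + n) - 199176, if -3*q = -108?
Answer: -198114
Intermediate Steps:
s = 1245 (s = 83*15 = 1245)
q = 36 (q = -⅓*(-108) = 36)
n = 1061 (n = 1245 - 1*184 = 1245 - 184 = 1061)
H(A) = 1 (H(A) = (2*A)/((2*A)) = (2*A)*(1/(2*A)) = 1)
(H(q) + n) - 199176 = (1 + 1061) - 199176 = 1062 - 199176 = -198114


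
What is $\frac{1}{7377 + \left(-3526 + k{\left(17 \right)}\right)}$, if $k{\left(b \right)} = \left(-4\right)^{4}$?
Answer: $\frac{1}{4107} \approx 0.00024349$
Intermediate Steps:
$k{\left(b \right)} = 256$
$\frac{1}{7377 + \left(-3526 + k{\left(17 \right)}\right)} = \frac{1}{7377 + \left(-3526 + 256\right)} = \frac{1}{7377 - 3270} = \frac{1}{4107}$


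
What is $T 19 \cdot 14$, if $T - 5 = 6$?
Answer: $2926$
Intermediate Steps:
$T = 11$ ($T = 5 + 6 = 11$)
$T 19 \cdot 14 = 11 \cdot 19 \cdot 14 = 209 \cdot 14 = 2926$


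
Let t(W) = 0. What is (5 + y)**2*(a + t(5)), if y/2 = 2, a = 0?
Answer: 0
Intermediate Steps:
y = 4 (y = 2*2 = 4)
(5 + y)**2*(a + t(5)) = (5 + 4)**2*(0 + 0) = 9**2*0 = 81*0 = 0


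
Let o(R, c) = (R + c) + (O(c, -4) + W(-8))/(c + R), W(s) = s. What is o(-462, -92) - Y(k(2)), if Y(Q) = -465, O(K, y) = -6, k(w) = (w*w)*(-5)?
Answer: -24646/277 ≈ -88.975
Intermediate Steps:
k(w) = -5*w² (k(w) = w²*(-5) = -5*w²)
o(R, c) = R + c - 14/(R + c) (o(R, c) = (R + c) + (-6 - 8)/(c + R) = (R + c) - 14/(R + c) = R + c - 14/(R + c))
o(-462, -92) - Y(k(2)) = (-14 + (-462)² + (-92)² + 2*(-462)*(-92))/(-462 - 92) - 1*(-465) = (-14 + 213444 + 8464 + 85008)/(-554) + 465 = -1/554*306902 + 465 = -153451/277 + 465 = -24646/277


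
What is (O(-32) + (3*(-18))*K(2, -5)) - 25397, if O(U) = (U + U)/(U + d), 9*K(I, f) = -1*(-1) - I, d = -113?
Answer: -3681631/145 ≈ -25391.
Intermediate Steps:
K(I, f) = ⅑ - I/9 (K(I, f) = (-1*(-1) - I)/9 = (1 - I)/9 = ⅑ - I/9)
O(U) = 2*U/(-113 + U) (O(U) = (U + U)/(U - 113) = (2*U)/(-113 + U) = 2*U/(-113 + U))
(O(-32) + (3*(-18))*K(2, -5)) - 25397 = (2*(-32)/(-113 - 32) + (3*(-18))*(⅑ - ⅑*2)) - 25397 = (2*(-32)/(-145) - 54*(⅑ - 2/9)) - 25397 = (2*(-32)*(-1/145) - 54*(-⅑)) - 25397 = (64/145 + 6) - 25397 = 934/145 - 25397 = -3681631/145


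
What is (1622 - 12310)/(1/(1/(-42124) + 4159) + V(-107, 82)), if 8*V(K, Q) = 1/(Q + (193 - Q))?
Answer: -2891094337620480/240233171 ≈ -1.2035e+7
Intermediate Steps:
V(K, Q) = 1/1544 (V(K, Q) = 1/(8*(Q + (193 - Q))) = (1/8)/193 = (1/8)*(1/193) = 1/1544)
(1622 - 12310)/(1/(1/(-42124) + 4159) + V(-107, 82)) = (1622 - 12310)/(1/(1/(-42124) + 4159) + 1/1544) = -10688/(1/(-1/42124 + 4159) + 1/1544) = -10688/(1/(175193715/42124) + 1/1544) = -10688/(42124/175193715 + 1/1544) = -10688/240233171/270499095960 = -10688*270499095960/240233171 = -2891094337620480/240233171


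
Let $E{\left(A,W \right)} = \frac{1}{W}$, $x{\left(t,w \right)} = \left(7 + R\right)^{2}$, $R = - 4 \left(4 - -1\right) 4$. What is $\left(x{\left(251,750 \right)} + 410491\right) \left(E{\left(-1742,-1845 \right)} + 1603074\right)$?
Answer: $\frac{245971795037756}{369} \approx 6.6659 \cdot 10^{11}$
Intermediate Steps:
$R = -80$ ($R = - 4 \left(4 + 1\right) 4 = \left(-4\right) 5 \cdot 4 = \left(-20\right) 4 = -80$)
$x{\left(t,w \right)} = 5329$ ($x{\left(t,w \right)} = \left(7 - 80\right)^{2} = \left(-73\right)^{2} = 5329$)
$\left(x{\left(251,750 \right)} + 410491\right) \left(E{\left(-1742,-1845 \right)} + 1603074\right) = \left(5329 + 410491\right) \left(\frac{1}{-1845} + 1603074\right) = 415820 \left(- \frac{1}{1845} + 1603074\right) = 415820 \cdot \frac{2957671529}{1845} = \frac{245971795037756}{369}$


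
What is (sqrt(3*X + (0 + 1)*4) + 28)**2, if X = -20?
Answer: 728 + 112*I*sqrt(14) ≈ 728.0 + 419.07*I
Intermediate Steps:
(sqrt(3*X + (0 + 1)*4) + 28)**2 = (sqrt(3*(-20) + (0 + 1)*4) + 28)**2 = (sqrt(-60 + 1*4) + 28)**2 = (sqrt(-60 + 4) + 28)**2 = (sqrt(-56) + 28)**2 = (2*I*sqrt(14) + 28)**2 = (28 + 2*I*sqrt(14))**2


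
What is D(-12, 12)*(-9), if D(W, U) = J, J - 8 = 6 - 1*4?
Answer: -90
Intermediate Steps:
J = 10 (J = 8 + (6 - 1*4) = 8 + (6 - 4) = 8 + 2 = 10)
D(W, U) = 10
D(-12, 12)*(-9) = 10*(-9) = -90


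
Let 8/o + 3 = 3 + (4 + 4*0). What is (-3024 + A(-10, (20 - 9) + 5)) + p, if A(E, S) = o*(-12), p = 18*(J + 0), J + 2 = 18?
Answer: -2760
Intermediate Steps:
J = 16 (J = -2 + 18 = 16)
p = 288 (p = 18*(16 + 0) = 18*16 = 288)
o = 2 (o = 8/(-3 + (3 + (4 + 4*0))) = 8/(-3 + (3 + (4 + 0))) = 8/(-3 + (3 + 4)) = 8/(-3 + 7) = 8/4 = 8*(¼) = 2)
A(E, S) = -24 (A(E, S) = 2*(-12) = -24)
(-3024 + A(-10, (20 - 9) + 5)) + p = (-3024 - 24) + 288 = -3048 + 288 = -2760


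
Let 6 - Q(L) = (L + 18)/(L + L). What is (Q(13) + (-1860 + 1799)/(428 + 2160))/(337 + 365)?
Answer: 160957/23618088 ≈ 0.0068150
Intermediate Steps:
Q(L) = 6 - (18 + L)/(2*L) (Q(L) = 6 - (L + 18)/(L + L) = 6 - (18 + L)/(2*L))
(Q(13) + (-1860 + 1799)/(428 + 2160))/(337 + 365) = ((11/2 - 9/13) + (-1860 + 1799)/(428 + 2160))/(337 + 365) = ((11/2 - 9*1/13) - 61/2588)/702 = ((11/2 - 9/13) - 61*1/2588)*(1/702) = (125/26 - 61/2588)*(1/702) = (160957/33644)*(1/702) = 160957/23618088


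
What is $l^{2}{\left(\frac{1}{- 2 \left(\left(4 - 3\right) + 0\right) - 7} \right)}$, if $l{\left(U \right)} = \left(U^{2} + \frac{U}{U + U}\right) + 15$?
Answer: $\frac{6315169}{26244} \approx 240.63$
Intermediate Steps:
$l{\left(U \right)} = \frac{31}{2} + U^{2}$ ($l{\left(U \right)} = \left(U^{2} + \frac{U}{2 U}\right) + 15 = \left(U^{2} + \frac{1}{2 U} U\right) + 15 = \left(U^{2} + \frac{1}{2}\right) + 15 = \left(\frac{1}{2} + U^{2}\right) + 15 = \frac{31}{2} + U^{2}$)
$l^{2}{\left(\frac{1}{- 2 \left(\left(4 - 3\right) + 0\right) - 7} \right)} = \left(\frac{31}{2} + \left(\frac{1}{- 2 \left(\left(4 - 3\right) + 0\right) - 7}\right)^{2}\right)^{2} = \left(\frac{31}{2} + \left(\frac{1}{- 2 \left(1 + 0\right) - 7}\right)^{2}\right)^{2} = \left(\frac{31}{2} + \left(\frac{1}{\left(-2\right) 1 - 7}\right)^{2}\right)^{2} = \left(\frac{31}{2} + \left(\frac{1}{-2 - 7}\right)^{2}\right)^{2} = \left(\frac{31}{2} + \left(\frac{1}{-9}\right)^{2}\right)^{2} = \left(\frac{31}{2} + \left(- \frac{1}{9}\right)^{2}\right)^{2} = \left(\frac{31}{2} + \frac{1}{81}\right)^{2} = \left(\frac{2513}{162}\right)^{2} = \frac{6315169}{26244}$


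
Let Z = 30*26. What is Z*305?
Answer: 237900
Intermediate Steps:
Z = 780
Z*305 = 780*305 = 237900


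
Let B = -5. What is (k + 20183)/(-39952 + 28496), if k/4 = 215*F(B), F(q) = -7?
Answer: -14163/11456 ≈ -1.2363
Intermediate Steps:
k = -6020 (k = 4*(215*(-7)) = 4*(-1505) = -6020)
(k + 20183)/(-39952 + 28496) = (-6020 + 20183)/(-39952 + 28496) = 14163/(-11456) = 14163*(-1/11456) = -14163/11456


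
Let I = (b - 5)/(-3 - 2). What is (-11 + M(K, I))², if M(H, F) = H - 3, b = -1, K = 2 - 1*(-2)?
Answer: 100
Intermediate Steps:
K = 4 (K = 2 + 2 = 4)
I = 6/5 (I = (-1 - 5)/(-3 - 2) = -6/(-5) = -6*(-⅕) = 6/5 ≈ 1.2000)
M(H, F) = -3 + H
(-11 + M(K, I))² = (-11 + (-3 + 4))² = (-11 + 1)² = (-10)² = 100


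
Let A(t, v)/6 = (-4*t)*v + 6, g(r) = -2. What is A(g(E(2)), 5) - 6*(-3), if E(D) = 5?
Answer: 294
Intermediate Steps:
A(t, v) = 36 - 24*t*v (A(t, v) = 6*((-4*t)*v + 6) = 6*(-4*t*v + 6) = 6*(6 - 4*t*v) = 36 - 24*t*v)
A(g(E(2)), 5) - 6*(-3) = (36 - 24*(-2)*5) - 6*(-3) = (36 + 240) + 18 = 276 + 18 = 294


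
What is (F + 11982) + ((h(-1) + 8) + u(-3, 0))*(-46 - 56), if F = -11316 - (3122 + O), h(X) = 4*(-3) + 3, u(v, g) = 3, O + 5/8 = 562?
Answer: -25771/8 ≈ -3221.4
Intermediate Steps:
O = 4491/8 (O = -5/8 + 562 = 4491/8 ≈ 561.38)
h(X) = -9 (h(X) = -12 + 3 = -9)
F = -119995/8 (F = -11316 - (3122 + 4491/8) = -11316 - 1*29467/8 = -11316 - 29467/8 = -119995/8 ≈ -14999.)
(F + 11982) + ((h(-1) + 8) + u(-3, 0))*(-46 - 56) = (-119995/8 + 11982) + ((-9 + 8) + 3)*(-46 - 56) = -24139/8 + (-1 + 3)*(-102) = -24139/8 + 2*(-102) = -24139/8 - 204 = -25771/8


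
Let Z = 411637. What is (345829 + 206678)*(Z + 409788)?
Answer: 453843062475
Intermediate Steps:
(345829 + 206678)*(Z + 409788) = (345829 + 206678)*(411637 + 409788) = 552507*821425 = 453843062475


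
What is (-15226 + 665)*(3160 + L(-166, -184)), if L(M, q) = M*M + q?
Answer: -444576452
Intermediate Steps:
L(M, q) = q + M² (L(M, q) = M² + q = q + M²)
(-15226 + 665)*(3160 + L(-166, -184)) = (-15226 + 665)*(3160 + (-184 + (-166)²)) = -14561*(3160 + (-184 + 27556)) = -14561*(3160 + 27372) = -14561*30532 = -444576452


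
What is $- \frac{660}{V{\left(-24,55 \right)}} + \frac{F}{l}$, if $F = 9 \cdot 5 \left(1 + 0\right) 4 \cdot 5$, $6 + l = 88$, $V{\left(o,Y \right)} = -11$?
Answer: $\frac{2910}{41} \approx 70.976$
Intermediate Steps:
$l = 82$ ($l = -6 + 88 = 82$)
$F = 900$ ($F = 9 \cdot 5 \cdot 1 \cdot 4 \cdot 5 = 9 \cdot 5 \cdot 4 \cdot 5 = 9 \cdot 20 \cdot 5 = 180 \cdot 5 = 900$)
$- \frac{660}{V{\left(-24,55 \right)}} + \frac{F}{l} = - \frac{660}{-11} + \frac{900}{82} = \left(-660\right) \left(- \frac{1}{11}\right) + 900 \cdot \frac{1}{82} = 60 + \frac{450}{41} = \frac{2910}{41}$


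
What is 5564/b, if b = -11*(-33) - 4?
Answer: 5564/359 ≈ 15.499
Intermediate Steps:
b = 359 (b = 363 - 4 = 359)
5564/b = 5564/359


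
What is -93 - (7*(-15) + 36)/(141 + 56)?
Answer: -18252/197 ≈ -92.650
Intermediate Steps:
-93 - (7*(-15) + 36)/(141 + 56) = -93 - (-105 + 36)/197 = -93 - (-69)/197 = -93 - 1*(-69/197) = -93 + 69/197 = -18252/197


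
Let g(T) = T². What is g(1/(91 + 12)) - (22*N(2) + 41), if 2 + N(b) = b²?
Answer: -901764/10609 ≈ -85.000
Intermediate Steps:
N(b) = -2 + b²
g(1/(91 + 12)) - (22*N(2) + 41) = (1/(91 + 12))² - (22*(-2 + 2²) + 41) = (1/103)² - (22*(-2 + 4) + 41) = (1/103)² - (22*2 + 41) = 1/10609 - (44 + 41) = 1/10609 - 1*85 = 1/10609 - 85 = -901764/10609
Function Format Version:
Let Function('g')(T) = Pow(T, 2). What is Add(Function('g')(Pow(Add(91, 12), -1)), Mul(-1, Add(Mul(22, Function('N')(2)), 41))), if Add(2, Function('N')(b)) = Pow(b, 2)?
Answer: Rational(-901764, 10609) ≈ -85.000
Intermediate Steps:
Function('N')(b) = Add(-2, Pow(b, 2))
Add(Function('g')(Pow(Add(91, 12), -1)), Mul(-1, Add(Mul(22, Function('N')(2)), 41))) = Add(Pow(Pow(Add(91, 12), -1), 2), Mul(-1, Add(Mul(22, Add(-2, Pow(2, 2))), 41))) = Add(Pow(Pow(103, -1), 2), Mul(-1, Add(Mul(22, Add(-2, 4)), 41))) = Add(Pow(Rational(1, 103), 2), Mul(-1, Add(Mul(22, 2), 41))) = Add(Rational(1, 10609), Mul(-1, Add(44, 41))) = Add(Rational(1, 10609), Mul(-1, 85)) = Add(Rational(1, 10609), -85) = Rational(-901764, 10609)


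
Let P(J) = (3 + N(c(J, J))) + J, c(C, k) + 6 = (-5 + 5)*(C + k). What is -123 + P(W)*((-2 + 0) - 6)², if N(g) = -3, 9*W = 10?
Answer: -467/9 ≈ -51.889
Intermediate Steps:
c(C, k) = -6 (c(C, k) = -6 + (-5 + 5)*(C + k) = -6 + 0*(C + k) = -6 + 0 = -6)
W = 10/9 (W = (⅑)*10 = 10/9 ≈ 1.1111)
P(J) = J (P(J) = (3 - 3) + J = 0 + J = J)
-123 + P(W)*((-2 + 0) - 6)² = -123 + 10*((-2 + 0) - 6)²/9 = -123 + 10*(-2 - 6)²/9 = -123 + (10/9)*(-8)² = -123 + (10/9)*64 = -123 + 640/9 = -467/9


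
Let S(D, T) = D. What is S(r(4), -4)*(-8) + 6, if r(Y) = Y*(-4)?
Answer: 134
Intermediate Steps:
r(Y) = -4*Y
S(r(4), -4)*(-8) + 6 = -4*4*(-8) + 6 = -16*(-8) + 6 = 128 + 6 = 134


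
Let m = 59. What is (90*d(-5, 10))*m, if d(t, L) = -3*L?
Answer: -159300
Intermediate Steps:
(90*d(-5, 10))*m = (90*(-3*10))*59 = (90*(-30))*59 = -2700*59 = -159300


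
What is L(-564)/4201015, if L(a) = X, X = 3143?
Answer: 449/600145 ≈ 0.00074815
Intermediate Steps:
L(a) = 3143
L(-564)/4201015 = 3143/4201015 = 3143*(1/4201015) = 449/600145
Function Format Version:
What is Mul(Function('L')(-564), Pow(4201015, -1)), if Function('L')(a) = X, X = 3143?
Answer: Rational(449, 600145) ≈ 0.00074815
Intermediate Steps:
Function('L')(a) = 3143
Mul(Function('L')(-564), Pow(4201015, -1)) = Mul(3143, Pow(4201015, -1)) = Mul(3143, Rational(1, 4201015)) = Rational(449, 600145)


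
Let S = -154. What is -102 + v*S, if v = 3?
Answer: -564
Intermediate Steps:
-102 + v*S = -102 + 3*(-154) = -102 - 462 = -564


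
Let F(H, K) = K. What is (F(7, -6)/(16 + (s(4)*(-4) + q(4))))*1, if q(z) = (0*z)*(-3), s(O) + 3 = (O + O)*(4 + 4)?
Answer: 1/38 ≈ 0.026316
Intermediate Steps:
s(O) = -3 + 16*O (s(O) = -3 + (O + O)*(4 + 4) = -3 + (2*O)*8 = -3 + 16*O)
q(z) = 0 (q(z) = 0*(-3) = 0)
(F(7, -6)/(16 + (s(4)*(-4) + q(4))))*1 = -6/(16 + ((-3 + 16*4)*(-4) + 0))*1 = -6/(16 + ((-3 + 64)*(-4) + 0))*1 = -6/(16 + (61*(-4) + 0))*1 = -6/(16 + (-244 + 0))*1 = -6/(16 - 244)*1 = -6/(-228)*1 = -6*(-1/228)*1 = (1/38)*1 = 1/38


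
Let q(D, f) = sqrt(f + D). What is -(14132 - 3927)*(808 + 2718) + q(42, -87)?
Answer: -35982830 + 3*I*sqrt(5) ≈ -3.5983e+7 + 6.7082*I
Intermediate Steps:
q(D, f) = sqrt(D + f)
-(14132 - 3927)*(808 + 2718) + q(42, -87) = -(14132 - 3927)*(808 + 2718) + sqrt(42 - 87) = -10205*3526 + sqrt(-45) = -1*35982830 + 3*I*sqrt(5) = -35982830 + 3*I*sqrt(5)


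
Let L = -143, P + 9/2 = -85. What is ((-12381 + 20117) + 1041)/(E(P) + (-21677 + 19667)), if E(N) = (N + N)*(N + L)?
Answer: 17554/79215 ≈ 0.22160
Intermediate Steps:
P = -179/2 (P = -9/2 - 85 = -179/2 ≈ -89.500)
E(N) = 2*N*(-143 + N) (E(N) = (N + N)*(N - 143) = (2*N)*(-143 + N) = 2*N*(-143 + N))
((-12381 + 20117) + 1041)/(E(P) + (-21677 + 19667)) = ((-12381 + 20117) + 1041)/(2*(-179/2)*(-143 - 179/2) + (-21677 + 19667)) = (7736 + 1041)/(2*(-179/2)*(-465/2) - 2010) = 8777/(83235/2 - 2010) = 8777/(79215/2) = 8777*(2/79215) = 17554/79215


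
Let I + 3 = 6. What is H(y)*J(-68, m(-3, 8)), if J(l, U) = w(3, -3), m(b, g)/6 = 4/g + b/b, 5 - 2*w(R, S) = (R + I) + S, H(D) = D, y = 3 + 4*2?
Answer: 11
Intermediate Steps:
I = 3 (I = -3 + 6 = 3)
y = 11 (y = 3 + 8 = 11)
w(R, S) = 1 - R/2 - S/2 (w(R, S) = 5/2 - ((R + 3) + S)/2 = 5/2 - ((3 + R) + S)/2 = 5/2 - (3 + R + S)/2 = 5/2 + (-3/2 - R/2 - S/2) = 1 - R/2 - S/2)
m(b, g) = 6 + 24/g (m(b, g) = 6*(4/g + b/b) = 6*(4/g + 1) = 6*(1 + 4/g) = 6 + 24/g)
J(l, U) = 1 (J(l, U) = 1 - ½*3 - ½*(-3) = 1 - 3/2 + 3/2 = 1)
H(y)*J(-68, m(-3, 8)) = 11*1 = 11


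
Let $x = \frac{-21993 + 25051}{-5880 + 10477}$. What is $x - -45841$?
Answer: $\frac{210734135}{4597} \approx 45842.0$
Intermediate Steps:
$x = \frac{3058}{4597} \approx 0.66522$
$x - -45841 = \frac{3058}{4597} - -45841 = \frac{3058}{4597} + 45841 = \frac{210734135}{4597}$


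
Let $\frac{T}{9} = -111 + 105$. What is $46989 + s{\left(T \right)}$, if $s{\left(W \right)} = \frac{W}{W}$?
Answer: $46990$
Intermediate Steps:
$T = -54$ ($T = 9 \left(-111 + 105\right) = 9 \left(-6\right) = -54$)
$s{\left(W \right)} = 1$
$46989 + s{\left(T \right)} = 46989 + 1 = 46990$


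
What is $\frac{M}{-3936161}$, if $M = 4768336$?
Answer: $- \frac{4768336}{3936161} \approx -1.2114$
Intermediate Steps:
$\frac{M}{-3936161} = \frac{4768336}{-3936161} = 4768336 \left(- \frac{1}{3936161}\right) = - \frac{4768336}{3936161}$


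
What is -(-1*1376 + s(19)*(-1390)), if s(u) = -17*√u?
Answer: 1376 - 23630*√19 ≈ -1.0162e+5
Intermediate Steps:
-(-1*1376 + s(19)*(-1390)) = -(-1*1376 - 17*√19*(-1390)) = -(-1376 + 23630*√19) = 1376 - 23630*√19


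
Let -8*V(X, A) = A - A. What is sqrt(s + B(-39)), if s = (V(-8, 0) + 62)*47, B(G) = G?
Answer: 5*sqrt(115) ≈ 53.619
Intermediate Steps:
V(X, A) = 0 (V(X, A) = -(A - A)/8 = -1/8*0 = 0)
s = 2914 (s = (0 + 62)*47 = 62*47 = 2914)
sqrt(s + B(-39)) = sqrt(2914 - 39) = sqrt(2875) = 5*sqrt(115)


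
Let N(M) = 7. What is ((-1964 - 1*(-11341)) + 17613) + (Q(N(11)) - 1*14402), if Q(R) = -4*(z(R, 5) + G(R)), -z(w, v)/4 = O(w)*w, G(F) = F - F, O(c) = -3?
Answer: 12252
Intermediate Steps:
G(F) = 0
z(w, v) = 12*w (z(w, v) = -(-12)*w = 12*w)
Q(R) = -48*R (Q(R) = -4*(12*R + 0) = -48*R)
((-1964 - 1*(-11341)) + 17613) + (Q(N(11)) - 1*14402) = ((-1964 - 1*(-11341)) + 17613) + (-48*7 - 1*14402) = ((-1964 + 11341) + 17613) + (-336 - 14402) = (9377 + 17613) - 14738 = 26990 - 14738 = 12252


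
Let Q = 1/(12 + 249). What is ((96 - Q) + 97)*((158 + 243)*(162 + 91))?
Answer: 5110390516/261 ≈ 1.9580e+7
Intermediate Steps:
Q = 1/261 ≈ 0.0038314
((96 - Q) + 97)*((158 + 243)*(162 + 91)) = ((96 - 1*1/261) + 97)*((158 + 243)*(162 + 91)) = ((96 - 1/261) + 97)*(401*253) = (25055/261 + 97)*101453 = (50372/261)*101453 = 5110390516/261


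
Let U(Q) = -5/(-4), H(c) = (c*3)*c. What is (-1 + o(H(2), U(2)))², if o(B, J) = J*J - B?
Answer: 33489/256 ≈ 130.82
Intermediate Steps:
H(c) = 3*c² (H(c) = (3*c)*c = 3*c²)
U(Q) = 5/4 (U(Q) = -5*(-¼) = 5/4)
o(B, J) = J² - B
(-1 + o(H(2), U(2)))² = (-1 + ((5/4)² - 3*2²))² = (-1 + (25/16 - 3*4))² = (-1 + (25/16 - 1*12))² = (-1 + (25/16 - 12))² = (-1 - 167/16)² = (-183/16)² = 33489/256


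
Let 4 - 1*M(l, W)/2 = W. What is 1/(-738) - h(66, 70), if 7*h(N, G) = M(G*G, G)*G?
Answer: 974159/738 ≈ 1320.0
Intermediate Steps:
M(l, W) = 8 - 2*W
h(N, G) = G*(8 - 2*G)/7 (h(N, G) = ((8 - 2*G)*G)/7 = (G*(8 - 2*G))/7 = G*(8 - 2*G)/7)
1/(-738) - h(66, 70) = 1/(-738) - 2*70*(4 - 1*70)/7 = -1/738 - 2*70*(4 - 70)/7 = -1/738 - 2*70*(-66)/7 = -1/738 - 1*(-1320) = -1/738 + 1320 = 974159/738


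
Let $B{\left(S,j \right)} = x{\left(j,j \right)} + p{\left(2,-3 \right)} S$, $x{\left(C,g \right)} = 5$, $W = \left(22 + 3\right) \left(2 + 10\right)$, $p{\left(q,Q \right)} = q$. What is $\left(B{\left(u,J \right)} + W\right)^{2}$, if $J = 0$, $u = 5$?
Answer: $99225$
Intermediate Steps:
$W = 300$ ($W = 25 \cdot 12 = 300$)
$B{\left(S,j \right)} = 5 + 2 S$
$\left(B{\left(u,J \right)} + W\right)^{2} = \left(\left(5 + 2 \cdot 5\right) + 300\right)^{2} = \left(\left(5 + 10\right) + 300\right)^{2} = \left(15 + 300\right)^{2} = 315^{2} = 99225$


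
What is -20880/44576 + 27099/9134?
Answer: 15894486/6361831 ≈ 2.4984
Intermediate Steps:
-20880/44576 + 27099/9134 = -20880*1/44576 + 27099*(1/9134) = -1305/2786 + 27099/9134 = 15894486/6361831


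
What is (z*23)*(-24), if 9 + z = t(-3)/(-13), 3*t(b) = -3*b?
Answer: 66240/13 ≈ 5095.4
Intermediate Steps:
t(b) = -b (t(b) = (-3*b)/3 = -b)
z = -120/13 (z = -9 - 1*(-3)/(-13) = -9 + 3*(-1/13) = -9 - 3/13 = -120/13 ≈ -9.2308)
(z*23)*(-24) = -120/13*23*(-24) = -2760/13*(-24) = 66240/13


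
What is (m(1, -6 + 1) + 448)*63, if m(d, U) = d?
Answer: 28287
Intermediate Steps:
(m(1, -6 + 1) + 448)*63 = (1 + 448)*63 = 449*63 = 28287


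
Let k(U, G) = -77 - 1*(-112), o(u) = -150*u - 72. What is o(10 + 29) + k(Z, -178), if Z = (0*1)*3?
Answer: -5887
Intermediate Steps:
Z = 0 (Z = 0*3 = 0)
o(u) = -72 - 150*u
k(U, G) = 35 (k(U, G) = -77 + 112 = 35)
o(10 + 29) + k(Z, -178) = (-72 - 150*(10 + 29)) + 35 = (-72 - 150*39) + 35 = (-72 - 5850) + 35 = -5922 + 35 = -5887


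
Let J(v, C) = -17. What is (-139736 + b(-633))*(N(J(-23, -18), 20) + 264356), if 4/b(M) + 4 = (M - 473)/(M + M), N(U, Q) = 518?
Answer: -73248276090424/1979 ≈ -3.7013e+10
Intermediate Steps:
b(M) = 4/(-4 + (-473 + M)/(2*M)) (b(M) = 4/(-4 + (M - 473)/(M + M)) = 4/(-4 + (-473 + M)/((2*M))) = 4/(-4 + (-473 + M)*(1/(2*M))) = 4/(-4 + (-473 + M)/(2*M)))
(-139736 + b(-633))*(N(J(-23, -18), 20) + 264356) = (-139736 - 8*(-633)/(473 + 7*(-633)))*(518 + 264356) = (-139736 - 8*(-633)/(473 - 4431))*264874 = (-139736 - 8*(-633)/(-3958))*264874 = (-139736 - 8*(-633)*(-1/3958))*264874 = (-139736 - 2532/1979)*264874 = -276540076/1979*264874 = -73248276090424/1979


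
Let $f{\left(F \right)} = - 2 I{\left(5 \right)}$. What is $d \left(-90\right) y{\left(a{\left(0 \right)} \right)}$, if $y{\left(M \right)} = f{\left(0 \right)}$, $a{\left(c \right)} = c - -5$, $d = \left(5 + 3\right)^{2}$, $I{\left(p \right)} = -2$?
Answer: $-23040$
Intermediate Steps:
$d = 64$ ($d = 8^{2} = 64$)
$a{\left(c \right)} = 5 + c$ ($a{\left(c \right)} = c + 5 = 5 + c$)
$f{\left(F \right)} = 4$ ($f{\left(F \right)} = \left(-2\right) \left(-2\right) = 4$)
$y{\left(M \right)} = 4$
$d \left(-90\right) y{\left(a{\left(0 \right)} \right)} = 64 \left(-90\right) 4 = \left(-5760\right) 4 = -23040$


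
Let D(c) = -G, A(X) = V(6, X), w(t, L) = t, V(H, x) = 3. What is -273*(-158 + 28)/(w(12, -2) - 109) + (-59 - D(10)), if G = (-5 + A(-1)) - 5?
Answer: -41892/97 ≈ -431.88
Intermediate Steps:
A(X) = 3
G = -7 (G = (-5 + 3) - 5 = -2 - 5 = -7)
D(c) = 7 (D(c) = -1*(-7) = 7)
-273*(-158 + 28)/(w(12, -2) - 109) + (-59 - D(10)) = -273*(-158 + 28)/(12 - 109) + (-59 - 1*7) = -(-35490)/(-97) + (-59 - 7) = -(-35490)*(-1)/97 - 66 = -273*130/97 - 66 = -35490/97 - 66 = -41892/97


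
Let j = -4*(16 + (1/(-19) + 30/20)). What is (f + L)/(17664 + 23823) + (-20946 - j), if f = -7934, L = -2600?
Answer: -16455935722/788253 ≈ -20876.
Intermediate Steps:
j = -1326/19 (j = -4*(16 + (1*(-1/19) + 30*(1/20))) = -4*(16 + (-1/19 + 3/2)) = -4*(16 + 55/38) = -4*663/38 = -1326/19 ≈ -69.789)
(f + L)/(17664 + 23823) + (-20946 - j) = (-7934 - 2600)/(17664 + 23823) + (-20946 - 1*(-1326/19)) = -10534/41487 + (-20946 + 1326/19) = -10534*1/41487 - 396648/19 = -10534/41487 - 396648/19 = -16455935722/788253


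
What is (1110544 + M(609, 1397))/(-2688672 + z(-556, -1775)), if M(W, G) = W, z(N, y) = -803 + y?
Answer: -1111153/2691250 ≈ -0.41288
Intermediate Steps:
(1110544 + M(609, 1397))/(-2688672 + z(-556, -1775)) = (1110544 + 609)/(-2688672 + (-803 - 1775)) = 1111153/(-2688672 - 2578) = 1111153/(-2691250) = 1111153*(-1/2691250) = -1111153/2691250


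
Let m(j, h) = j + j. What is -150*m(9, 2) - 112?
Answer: -2812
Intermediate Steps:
m(j, h) = 2*j
-150*m(9, 2) - 112 = -300*9 - 112 = -150*18 - 112 = -2700 - 112 = -2812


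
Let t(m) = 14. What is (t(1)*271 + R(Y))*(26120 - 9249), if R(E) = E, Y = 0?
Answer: 64008574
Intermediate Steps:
(t(1)*271 + R(Y))*(26120 - 9249) = (14*271 + 0)*(26120 - 9249) = (3794 + 0)*16871 = 3794*16871 = 64008574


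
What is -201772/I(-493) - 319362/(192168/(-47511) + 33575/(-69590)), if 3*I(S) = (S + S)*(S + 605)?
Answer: 438038466586499/6209011592 ≈ 70549.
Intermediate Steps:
I(S) = 2*S*(605 + S)/3 (I(S) = ((S + S)*(S + 605))/3 = ((2*S)*(605 + S))/3 = (2*S*(605 + S))/3 = 2*S*(605 + S)/3)
-201772/I(-493) - 319362/(192168/(-47511) + 33575/(-69590)) = -201772*(-3/(986*(605 - 493))) - 319362/(192168/(-47511) + 33575/(-69590)) = -201772/((⅔)*(-493)*112) - 319362/(192168*(-1/47511) + 33575*(-1/69590)) = -201772/(-110432/3) - 319362/(-21352/5279 - 6715/13918) = -201772*(-3/110432) - 319362/(-332625621/73473122) = 151329/27608 - 319362*(-73473122/332625621) = 151329/27608 + 460088689964/6522071 = 438038466586499/6209011592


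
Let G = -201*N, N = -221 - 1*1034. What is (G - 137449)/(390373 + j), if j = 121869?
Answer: 57403/256121 ≈ 0.22412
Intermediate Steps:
N = -1255 (N = -221 - 1034 = -1255)
G = 252255 (G = -201*(-1255) = 252255)
(G - 137449)/(390373 + j) = (252255 - 137449)/(390373 + 121869) = 114806/512242 = 114806*(1/512242) = 57403/256121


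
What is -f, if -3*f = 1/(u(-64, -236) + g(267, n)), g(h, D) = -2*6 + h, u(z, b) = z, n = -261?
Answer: 1/573 ≈ 0.0017452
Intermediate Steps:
g(h, D) = -12 + h
f = -1/573 (f = -1/(3*(-64 + (-12 + 267))) = -1/(3*(-64 + 255)) = -1/3/191 = -1/3*1/191 = -1/573 ≈ -0.0017452)
-f = -1*(-1/573) = 1/573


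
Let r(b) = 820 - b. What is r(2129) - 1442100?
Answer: -1443409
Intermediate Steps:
r(2129) - 1442100 = (820 - 1*2129) - 1442100 = (820 - 2129) - 1442100 = -1309 - 1442100 = -1443409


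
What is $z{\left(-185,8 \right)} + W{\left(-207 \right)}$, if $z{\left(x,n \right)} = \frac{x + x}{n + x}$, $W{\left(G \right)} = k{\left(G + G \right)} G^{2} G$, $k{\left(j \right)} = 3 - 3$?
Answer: $\frac{370}{177} \approx 2.0904$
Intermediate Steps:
$k{\left(j \right)} = 0$
$W{\left(G \right)} = 0$ ($W{\left(G \right)} = 0 G^{2} G = 0 G = 0$)
$z{\left(x,n \right)} = \frac{2 x}{n + x}$
$z{\left(-185,8 \right)} + W{\left(-207 \right)} = 2 \left(-185\right) \frac{1}{8 - 185} + 0 = 2 \left(-185\right) \frac{1}{-177} + 0 = 2 \left(-185\right) \left(- \frac{1}{177}\right) + 0 = \frac{370}{177} + 0 = \frac{370}{177}$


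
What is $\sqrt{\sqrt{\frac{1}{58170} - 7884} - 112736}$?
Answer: $\frac{\sqrt{-381470315990400 + 58170 i \sqrt{26677476269430}}}{58170} \approx 0.13222 + 335.76 i$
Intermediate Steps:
$\sqrt{\sqrt{\frac{1}{58170} - 7884} - 112736} = \sqrt{\sqrt{- \frac{458612279}{58170}} - 112736} = \sqrt{\frac{i \sqrt{26677476269430}}{58170} - 112736} = \sqrt{-112736 + \frac{i \sqrt{26677476269430}}{58170}}$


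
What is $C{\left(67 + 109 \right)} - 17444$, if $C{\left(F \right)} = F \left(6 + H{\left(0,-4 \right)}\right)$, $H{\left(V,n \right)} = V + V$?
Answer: $-16388$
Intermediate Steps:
$H{\left(V,n \right)} = 2 V$
$C{\left(F \right)} = 6 F$ ($C{\left(F \right)} = F \left(6 + 2 \cdot 0\right) = F \left(6 + 0\right) = F 6 = 6 F$)
$C{\left(67 + 109 \right)} - 17444 = 6 \left(67 + 109\right) - 17444 = 6 \cdot 176 - 17444 = 1056 - 17444 = -16388$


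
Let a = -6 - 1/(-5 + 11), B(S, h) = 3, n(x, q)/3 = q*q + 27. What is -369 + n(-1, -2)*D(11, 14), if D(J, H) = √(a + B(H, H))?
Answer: -369 + 31*I*√114/2 ≈ -369.0 + 165.49*I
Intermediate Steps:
n(x, q) = 81 + 3*q² (n(x, q) = 3*(q*q + 27) = 3*(q² + 27) = 3*(27 + q²) = 81 + 3*q²)
a = -37/6 (a = -6 - 1/6 = -6 - 1*⅙ = -6 - ⅙ = -37/6 ≈ -6.1667)
D(J, H) = I*√114/6 (D(J, H) = √(-37/6 + 3) = √(-19/6) = I*√114/6)
-369 + n(-1, -2)*D(11, 14) = -369 + (81 + 3*(-2)²)*(I*√114/6) = -369 + (81 + 3*4)*(I*√114/6) = -369 + (81 + 12)*(I*√114/6) = -369 + 93*(I*√114/6) = -369 + 31*I*√114/2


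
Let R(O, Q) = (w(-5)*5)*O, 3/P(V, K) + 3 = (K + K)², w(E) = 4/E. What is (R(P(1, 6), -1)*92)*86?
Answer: -31648/47 ≈ -673.36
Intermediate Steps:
P(V, K) = 3/(-3 + 4*K²) (P(V, K) = 3/(-3 + (K + K)²) = 3/(-3 + (2*K)²) = 3/(-3 + 4*K²))
R(O, Q) = -4*O (R(O, Q) = ((4/(-5))*5)*O = ((4*(-⅕))*5)*O = (-⅘*5)*O = -4*O)
(R(P(1, 6), -1)*92)*86 = (-12/(-3 + 4*6²)*92)*86 = (-12/(-3 + 4*36)*92)*86 = (-12/(-3 + 144)*92)*86 = (-12/141*92)*86 = (-4*1/47*92)*86 = -4/47*92*86 = -368/47*86 = -31648/47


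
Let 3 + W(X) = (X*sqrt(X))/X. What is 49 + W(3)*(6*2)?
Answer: 13 + 12*sqrt(3) ≈ 33.785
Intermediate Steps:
W(X) = -3 + sqrt(X) (W(X) = -3 + (X*sqrt(X))/X = -3 + X**(3/2)/X = -3 + sqrt(X))
49 + W(3)*(6*2) = 49 + (-3 + sqrt(3))*(6*2) = 49 + (-3 + sqrt(3))*12 = 49 + (-36 + 12*sqrt(3)) = 13 + 12*sqrt(3)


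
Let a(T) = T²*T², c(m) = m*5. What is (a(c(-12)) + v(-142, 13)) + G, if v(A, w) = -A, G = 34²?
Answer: 12961298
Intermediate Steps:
G = 1156
c(m) = 5*m
a(T) = T⁴
(a(c(-12)) + v(-142, 13)) + G = ((5*(-12))⁴ - 1*(-142)) + 1156 = ((-60)⁴ + 142) + 1156 = (12960000 + 142) + 1156 = 12960142 + 1156 = 12961298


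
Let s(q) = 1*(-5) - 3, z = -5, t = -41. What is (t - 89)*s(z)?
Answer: 1040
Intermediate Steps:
s(q) = -8 (s(q) = -5 - 3 = -8)
(t - 89)*s(z) = (-41 - 89)*(-8) = -130*(-8) = 1040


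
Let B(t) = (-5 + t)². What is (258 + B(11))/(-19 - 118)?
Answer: -294/137 ≈ -2.1460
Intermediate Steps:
(258 + B(11))/(-19 - 118) = (258 + (-5 + 11)²)/(-19 - 118) = (258 + 6²)/(-137) = (258 + 36)*(-1/137) = 294*(-1/137) = -294/137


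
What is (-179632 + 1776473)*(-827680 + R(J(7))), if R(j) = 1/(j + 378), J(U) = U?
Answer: -508844241571959/385 ≈ -1.3217e+12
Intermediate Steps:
R(j) = 1/(378 + j)
(-179632 + 1776473)*(-827680 + R(J(7))) = (-179632 + 1776473)*(-827680 + 1/(378 + 7)) = 1596841*(-827680 + 1/385) = 1596841*(-318656799/385) = -508844241571959/385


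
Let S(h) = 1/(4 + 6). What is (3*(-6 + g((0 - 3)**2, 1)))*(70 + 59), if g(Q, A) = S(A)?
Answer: -22833/10 ≈ -2283.3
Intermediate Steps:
S(h) = 1/10
g(Q, A) = 1/10
(3*(-6 + g((0 - 3)**2, 1)))*(70 + 59) = (3*(-6 + 1/10))*(70 + 59) = (3*(-59/10))*129 = -177/10*129 = -22833/10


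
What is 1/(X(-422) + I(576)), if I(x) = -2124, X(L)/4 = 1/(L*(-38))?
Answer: -4009/8515115 ≈ -0.00047081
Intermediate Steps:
X(L) = -2/(19*L) (X(L) = 4/((L*(-38))) = 4/((-38*L)) = 4*(-1/(38*L)) = -2/(19*L))
1/(X(-422) + I(576)) = 1/(-2/19/(-422) - 2124) = 1/(-2/19*(-1/422) - 2124) = 1/(1/4009 - 2124) = 1/(-8515115/4009) = -4009/8515115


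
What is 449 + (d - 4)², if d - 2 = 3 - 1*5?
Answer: 465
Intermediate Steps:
d = 0 (d = 2 + (3 - 1*5) = 2 + (3 - 5) = 2 - 2 = 0)
449 + (d - 4)² = 449 + (0 - 4)² = 449 + (-4)² = 449 + 16 = 465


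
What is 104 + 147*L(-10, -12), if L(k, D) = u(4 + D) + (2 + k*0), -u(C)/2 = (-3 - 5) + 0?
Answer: 2750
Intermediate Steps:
u(C) = 16 (u(C) = -2*((-3 - 5) + 0) = -2*(-8 + 0) = -2*(-8) = 16)
L(k, D) = 18 (L(k, D) = 16 + (2 + k*0) = 16 + (2 + 0) = 16 + 2 = 18)
104 + 147*L(-10, -12) = 104 + 147*18 = 104 + 2646 = 2750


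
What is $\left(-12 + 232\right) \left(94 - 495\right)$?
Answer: $-88220$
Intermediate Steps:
$\left(-12 + 232\right) \left(94 - 495\right) = 220 \left(-401\right) = -88220$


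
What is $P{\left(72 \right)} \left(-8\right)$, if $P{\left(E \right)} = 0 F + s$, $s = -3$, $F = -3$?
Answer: $24$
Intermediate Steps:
$P{\left(E \right)} = -3$ ($P{\left(E \right)} = 0 \left(-3\right) - 3 = 0 - 3 = -3$)
$P{\left(72 \right)} \left(-8\right) = \left(-3\right) \left(-8\right) = 24$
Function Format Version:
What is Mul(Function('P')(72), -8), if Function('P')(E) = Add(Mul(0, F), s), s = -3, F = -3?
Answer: 24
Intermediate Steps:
Function('P')(E) = -3 (Function('P')(E) = Add(Mul(0, -3), -3) = Add(0, -3) = -3)
Mul(Function('P')(72), -8) = Mul(-3, -8) = 24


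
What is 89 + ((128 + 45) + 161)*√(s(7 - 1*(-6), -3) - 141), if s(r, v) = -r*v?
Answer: 89 + 334*I*√102 ≈ 89.0 + 3373.2*I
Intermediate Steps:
s(r, v) = -r*v
89 + ((128 + 45) + 161)*√(s(7 - 1*(-6), -3) - 141) = 89 + ((128 + 45) + 161)*√(-1*(7 - 1*(-6))*(-3) - 141) = 89 + (173 + 161)*√(-1*(7 + 6)*(-3) - 141) = 89 + 334*√(-1*13*(-3) - 141) = 89 + 334*√(39 - 141) = 89 + 334*√(-102) = 89 + 334*(I*√102) = 89 + 334*I*√102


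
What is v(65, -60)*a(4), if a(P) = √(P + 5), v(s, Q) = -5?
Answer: -15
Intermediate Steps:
a(P) = √(5 + P)
v(65, -60)*a(4) = -5*√(5 + 4) = -5*√9 = -5*3 = -15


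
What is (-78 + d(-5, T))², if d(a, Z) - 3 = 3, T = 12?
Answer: 5184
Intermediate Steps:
d(a, Z) = 6 (d(a, Z) = 3 + 3 = 6)
(-78 + d(-5, T))² = (-78 + 6)² = (-72)² = 5184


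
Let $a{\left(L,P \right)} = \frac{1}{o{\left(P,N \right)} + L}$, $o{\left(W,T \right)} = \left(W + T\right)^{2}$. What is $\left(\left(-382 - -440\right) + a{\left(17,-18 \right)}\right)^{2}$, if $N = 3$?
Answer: $\frac{197037369}{58564} \approx 3364.5$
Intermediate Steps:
$o{\left(W,T \right)} = \left(T + W\right)^{2}$
$a{\left(L,P \right)} = \frac{1}{L + \left(3 + P\right)^{2}}$ ($a{\left(L,P \right)} = \frac{1}{\left(3 + P\right)^{2} + L} = \frac{1}{L + \left(3 + P\right)^{2}}$)
$\left(\left(-382 - -440\right) + a{\left(17,-18 \right)}\right)^{2} = \left(\left(-382 - -440\right) + \frac{1}{17 + \left(3 - 18\right)^{2}}\right)^{2} = \left(\left(-382 + 440\right) + \frac{1}{17 + \left(-15\right)^{2}}\right)^{2} = \left(58 + \frac{1}{17 + 225}\right)^{2} = \left(58 + \frac{1}{242}\right)^{2} = \left(\frac{14037}{242}\right)^{2} = \frac{197037369}{58564}$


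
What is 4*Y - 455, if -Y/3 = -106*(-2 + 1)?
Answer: -1727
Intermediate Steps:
Y = -318 (Y = -(-318)*(-2 + 1) = -(-318)*(-1) = -3*106 = -318)
4*Y - 455 = 4*(-318) - 455 = -1272 - 455 = -1727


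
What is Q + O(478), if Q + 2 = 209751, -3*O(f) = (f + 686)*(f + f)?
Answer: -161179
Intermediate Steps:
O(f) = -2*f*(686 + f)/3 (O(f) = -(f + 686)*(f + f)/3 = -(686 + f)*2*f/3 = -2*f*(686 + f)/3)
Q = 209749 (Q = -2 + 209751 = 209749)
Q + O(478) = 209749 - ⅔*478*(686 + 478) = 209749 - ⅔*478*1164 = 209749 - 370928 = -161179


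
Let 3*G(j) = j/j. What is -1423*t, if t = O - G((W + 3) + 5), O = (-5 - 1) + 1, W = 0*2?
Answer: 22768/3 ≈ 7589.3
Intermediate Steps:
W = 0
O = -5 (O = -6 + 1 = -5)
G(j) = ⅓ (G(j) = (j/j)/3 = (⅓)*1 = ⅓)
t = -16/3 (t = -5 - 1*⅓ = -5 - ⅓ = -16/3 ≈ -5.3333)
-1423*t = -1423*(-16/3) = 22768/3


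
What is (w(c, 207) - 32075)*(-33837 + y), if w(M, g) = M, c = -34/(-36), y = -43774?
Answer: 44807391463/18 ≈ 2.4893e+9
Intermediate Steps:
c = 17/18 (c = -34*(-1/36) = 17/18 ≈ 0.94444)
(w(c, 207) - 32075)*(-33837 + y) = (17/18 - 32075)*(-33837 - 43774) = -577333/18*(-77611) = 44807391463/18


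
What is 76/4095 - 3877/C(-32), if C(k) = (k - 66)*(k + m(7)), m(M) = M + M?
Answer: -249877/114660 ≈ -2.1793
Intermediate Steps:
m(M) = 2*M
C(k) = (-66 + k)*(14 + k) (C(k) = (k - 66)*(k + 2*7) = (-66 + k)*(k + 14) = (-66 + k)*(14 + k))
76/4095 - 3877/C(-32) = 76/4095 - 3877/(-924 + (-32)² - 52*(-32)) = 76*(1/4095) - 3877/(-924 + 1024 + 1664) = 76/4095 - 3877/1764 = -249877/114660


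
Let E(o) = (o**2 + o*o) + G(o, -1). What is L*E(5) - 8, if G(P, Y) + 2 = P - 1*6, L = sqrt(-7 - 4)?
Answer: -8 + 47*I*sqrt(11) ≈ -8.0 + 155.88*I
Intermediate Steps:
L = I*sqrt(11) (L = sqrt(-11) = I*sqrt(11) ≈ 3.3166*I)
G(P, Y) = -8 + P (G(P, Y) = -2 + (P - 1*6) = -2 + (P - 6) = -2 + (-6 + P) = -8 + P)
E(o) = -8 + o + 2*o**2 (E(o) = (o**2 + o*o) + (-8 + o) = (o**2 + o**2) + (-8 + o) = 2*o**2 + (-8 + o) = -8 + o + 2*o**2)
L*E(5) - 8 = (I*sqrt(11))*(-8 + 5 + 2*5**2) - 8 = (I*sqrt(11))*(-8 + 5 + 2*25) - 8 = (I*sqrt(11))*(-8 + 5 + 50) - 8 = (I*sqrt(11))*47 - 8 = 47*I*sqrt(11) - 8 = -8 + 47*I*sqrt(11)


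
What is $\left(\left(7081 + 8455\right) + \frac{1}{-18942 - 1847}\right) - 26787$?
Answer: $- \frac{233897040}{20789} \approx -11251.0$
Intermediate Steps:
$\left(\left(7081 + 8455\right) + \frac{1}{-18942 - 1847}\right) - 26787 = \left(15536 + \frac{1}{-20789}\right) - 26787 = \left(15536 - \frac{1}{20789}\right) - 26787 = \frac{322977903}{20789} - 26787 = - \frac{233897040}{20789}$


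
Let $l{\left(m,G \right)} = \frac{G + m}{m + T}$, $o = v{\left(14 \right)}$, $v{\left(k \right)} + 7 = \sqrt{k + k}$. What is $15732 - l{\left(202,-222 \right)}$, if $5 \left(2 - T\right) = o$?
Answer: $\frac{16592658832}{1054701} + \frac{200 \sqrt{7}}{1054701} \approx 15732.0$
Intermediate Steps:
$v{\left(k \right)} = -7 + \sqrt{2} \sqrt{k}$ ($v{\left(k \right)} = -7 + \sqrt{k + k} = -7 + \sqrt{2 k} = -7 + \sqrt{2} \sqrt{k}$)
$o = -7 + 2 \sqrt{7}$ ($o = -7 + \sqrt{2} \sqrt{14} = -7 + 2 \sqrt{7} \approx -1.7085$)
$T = \frac{17}{5} - \frac{2 \sqrt{7}}{5}$ ($T = 2 - \frac{-7 + 2 \sqrt{7}}{5} = 2 + \left(\frac{7}{5} - \frac{2 \sqrt{7}}{5}\right) = \frac{17}{5} - \frac{2 \sqrt{7}}{5} \approx 2.3417$)
$l{\left(m,G \right)} = \frac{G + m}{\frac{17}{5} + m - \frac{2 \sqrt{7}}{5}}$ ($l{\left(m,G \right)} = \frac{G + m}{m + \left(\frac{17}{5} - \frac{2 \sqrt{7}}{5}\right)} = \frac{G + m}{\frac{17}{5} + m - \frac{2 \sqrt{7}}{5}}$)
$15732 - l{\left(202,-222 \right)} = 15732 - \frac{5 \left(-222 + 202\right)}{17 - 2 \sqrt{7} + 5 \cdot 202} = 15732 - 5 \frac{1}{17 - 2 \sqrt{7} + 1010} \left(-20\right) = 15732 - 5 \frac{1}{1027 - 2 \sqrt{7}} \left(-20\right) = 15732 - - \frac{100}{1027 - 2 \sqrt{7}} = 15732 + \frac{100}{1027 - 2 \sqrt{7}}$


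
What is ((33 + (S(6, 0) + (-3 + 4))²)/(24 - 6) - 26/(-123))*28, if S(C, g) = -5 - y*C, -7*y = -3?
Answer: 321394/2583 ≈ 124.43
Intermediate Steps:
y = 3/7 (y = -⅐*(-3) = 3/7 ≈ 0.42857)
S(C, g) = -5 - 3*C/7
((33 + (S(6, 0) + (-3 + 4))²)/(24 - 6) - 26/(-123))*28 = ((33 + ((-5 - 3/7*6) + (-3 + 4))²)/(24 - 6) - 26/(-123))*28 = ((33 + ((-5 - 18/7) + 1)²)/18 - 26*(-1/123))*28 = ((33 + (-53/7 + 1)²)*(1/18) + 26/123)*28 = ((33 + (-46/7)²)*(1/18) + 26/123)*28 = ((33 + 2116/49)*(1/18) + 26/123)*28 = ((3733/49)*(1/18) + 26/123)*28 = (3733/882 + 26/123)*28 = (160697/36162)*28 = 321394/2583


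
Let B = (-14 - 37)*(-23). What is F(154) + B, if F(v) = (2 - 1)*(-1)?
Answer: 1172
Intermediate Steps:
B = 1173 (B = -51*(-23) = 1173)
F(v) = -1 (F(v) = 1*(-1) = -1)
F(154) + B = -1 + 1173 = 1172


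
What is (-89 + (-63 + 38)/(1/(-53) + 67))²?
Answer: 161061481/20164 ≈ 7987.6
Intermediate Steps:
(-89 + (-63 + 38)/(1/(-53) + 67))² = (-89 - 25/(-1/53 + 67))² = (-89 - 25/3550/53)² = (-89 - 25*53/3550)² = (-89 - 53/142)² = (-12691/142)² = 161061481/20164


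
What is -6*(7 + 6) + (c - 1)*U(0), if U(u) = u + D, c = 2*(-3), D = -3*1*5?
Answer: 27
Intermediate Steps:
D = -15 (D = -3*5 = -15)
c = -6
U(u) = -15 + u (U(u) = u - 15 = -15 + u)
-6*(7 + 6) + (c - 1)*U(0) = -6*(7 + 6) + (-6 - 1)*(-15 + 0) = -6*13 - 7*(-15) = -78 + 105 = 27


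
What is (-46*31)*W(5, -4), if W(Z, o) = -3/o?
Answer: -2139/2 ≈ -1069.5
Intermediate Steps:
W(Z, o) = -3/o
(-46*31)*W(5, -4) = (-46*31)*(-3/(-4)) = -(-4278)*(-1)/4 = -1426*¾ = -2139/2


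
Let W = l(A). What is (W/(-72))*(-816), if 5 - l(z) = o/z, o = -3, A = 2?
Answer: 221/3 ≈ 73.667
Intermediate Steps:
l(z) = 5 + 3/z (l(z) = 5 - (-3)/z = 5 + 3/z)
W = 13/2 (W = 5 + 3/2 = 13/2 ≈ 6.5000)
(W/(-72))*(-816) = ((13/2)/(-72))*(-816) = ((13/2)*(-1/72))*(-816) = -13/144*(-816) = 221/3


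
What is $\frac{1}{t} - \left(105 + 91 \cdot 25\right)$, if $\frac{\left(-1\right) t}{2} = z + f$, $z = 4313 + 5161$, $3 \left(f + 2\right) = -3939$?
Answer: $- \frac{38836841}{16318} \approx -2380.0$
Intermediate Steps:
$f = -1315$ ($f = -2 + \frac{1}{3} \left(-3939\right) = -2 - 1313 = -1315$)
$z = 9474$
$t = -16318$ ($t = - 2 \left(9474 - 1315\right) = \left(-2\right) 8159 = -16318$)
$\frac{1}{t} - \left(105 + 91 \cdot 25\right) = \frac{1}{-16318} - \left(105 + 91 \cdot 25\right) = - \frac{1}{16318} - \left(105 + 2275\right) = - \frac{1}{16318} - 2380 = - \frac{38836841}{16318}$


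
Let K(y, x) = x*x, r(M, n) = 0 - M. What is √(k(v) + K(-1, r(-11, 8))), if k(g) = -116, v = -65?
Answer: √5 ≈ 2.2361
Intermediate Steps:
r(M, n) = -M
K(y, x) = x²
√(k(v) + K(-1, r(-11, 8))) = √(-116 + (-1*(-11))²) = √(-116 + 11²) = √(-116 + 121) = √5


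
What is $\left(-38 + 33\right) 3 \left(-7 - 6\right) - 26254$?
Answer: $-26059$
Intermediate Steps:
$\left(-38 + 33\right) 3 \left(-7 - 6\right) - 26254 = - 5 \cdot 3 \left(-13\right) - 26254 = \left(-5\right) \left(-39\right) - 26254 = 195 - 26254 = -26059$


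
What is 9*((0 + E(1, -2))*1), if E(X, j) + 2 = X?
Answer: -9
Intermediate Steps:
E(X, j) = -2 + X
9*((0 + E(1, -2))*1) = 9*((0 + (-2 + 1))*1) = 9*((0 - 1)*1) = 9*(-1*1) = 9*(-1) = -9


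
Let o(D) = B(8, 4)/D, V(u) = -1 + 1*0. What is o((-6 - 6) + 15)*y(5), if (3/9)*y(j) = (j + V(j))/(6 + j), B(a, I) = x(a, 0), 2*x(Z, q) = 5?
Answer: 10/11 ≈ 0.90909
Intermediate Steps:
x(Z, q) = 5/2 (x(Z, q) = (1/2)*5 = 5/2)
B(a, I) = 5/2
V(u) = -1 (V(u) = -1 + 0 = -1)
o(D) = 5/(2*D)
y(j) = 3*(-1 + j)/(6 + j) (y(j) = 3*((j - 1)/(6 + j)) = 3*((-1 + j)/(6 + j)) = 3*(-1 + j)/(6 + j))
o((-6 - 6) + 15)*y(5) = (5/(2*((-6 - 6) + 15)))*(3*(-1 + 5)/(6 + 5)) = (5/(2*(-12 + 15)))*(3*4/11) = ((5/2)/3)*(3*(1/11)*4) = ((5/2)*(1/3))*(12/11) = (5/6)*(12/11) = 10/11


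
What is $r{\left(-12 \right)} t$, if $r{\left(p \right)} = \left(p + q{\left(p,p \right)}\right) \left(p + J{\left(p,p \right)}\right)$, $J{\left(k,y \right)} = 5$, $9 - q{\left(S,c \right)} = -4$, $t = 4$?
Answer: $-28$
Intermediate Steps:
$q{\left(S,c \right)} = 13$ ($q{\left(S,c \right)} = 9 - -4 = 9 + 4 = 13$)
$r{\left(p \right)} = \left(5 + p\right) \left(13 + p\right)$ ($r{\left(p \right)} = \left(p + 13\right) \left(p + 5\right) = \left(13 + p\right) \left(5 + p\right) = \left(5 + p\right) \left(13 + p\right)$)
$r{\left(-12 \right)} t = \left(65 + \left(-12\right)^{2} + 18 \left(-12\right)\right) 4 = \left(65 + 144 - 216\right) 4 = \left(-7\right) 4 = -28$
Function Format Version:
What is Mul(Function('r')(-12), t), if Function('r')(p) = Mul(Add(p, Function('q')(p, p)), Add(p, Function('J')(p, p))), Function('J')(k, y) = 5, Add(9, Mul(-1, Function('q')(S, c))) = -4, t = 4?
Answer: -28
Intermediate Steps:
Function('q')(S, c) = 13 (Function('q')(S, c) = Add(9, Mul(-1, -4)) = Add(9, 4) = 13)
Function('r')(p) = Mul(Add(5, p), Add(13, p)) (Function('r')(p) = Mul(Add(p, 13), Add(p, 5)) = Mul(Add(13, p), Add(5, p)) = Mul(Add(5, p), Add(13, p)))
Mul(Function('r')(-12), t) = Mul(Add(65, Pow(-12, 2), Mul(18, -12)), 4) = Mul(Add(65, 144, -216), 4) = Mul(-7, 4) = -28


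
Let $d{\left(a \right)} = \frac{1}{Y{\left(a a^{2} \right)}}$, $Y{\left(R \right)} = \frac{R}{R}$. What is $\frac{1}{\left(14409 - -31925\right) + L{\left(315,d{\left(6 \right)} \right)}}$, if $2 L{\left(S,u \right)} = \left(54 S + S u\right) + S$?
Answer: $\frac{1}{55154} \approx 1.8131 \cdot 10^{-5}$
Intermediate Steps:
$Y{\left(R \right)} = 1$
$d{\left(a \right)} = 1$ ($d{\left(a \right)} = 1^{-1} = 1$)
$L{\left(S,u \right)} = \frac{55 S}{2} + \frac{S u}{2}$ ($L{\left(S,u \right)} = \frac{\left(54 S + S u\right) + S}{2} = \frac{55 S + S u}{2} = \frac{55 S}{2} + \frac{S u}{2}$)
$\frac{1}{\left(14409 - -31925\right) + L{\left(315,d{\left(6 \right)} \right)}} = \frac{1}{\left(14409 - -31925\right) + \frac{1}{2} \cdot 315 \left(55 + 1\right)} = \frac{1}{\left(14409 + 31925\right) + \frac{1}{2} \cdot 315 \cdot 56} = \frac{1}{46334 + 8820} = \frac{1}{55154}$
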